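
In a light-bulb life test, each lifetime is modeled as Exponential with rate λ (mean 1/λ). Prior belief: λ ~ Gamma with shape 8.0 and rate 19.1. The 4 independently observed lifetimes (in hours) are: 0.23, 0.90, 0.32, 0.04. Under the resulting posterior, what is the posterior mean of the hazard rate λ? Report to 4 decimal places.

0.5828

With a Gamma(shape α, rate β) prior on the exponential rate λ, the posterior after n observations with total T = Σxᵢ is Gamma(α+n, β+T).
Sum of observations T = 1.49 hours; n = 4.
Posterior: Gamma(8.0+4, 19.1+1.49) = Gamma(12.0, 20.59).
Posterior mean of λ = α/β = 12.0/20.59 = 0.5828.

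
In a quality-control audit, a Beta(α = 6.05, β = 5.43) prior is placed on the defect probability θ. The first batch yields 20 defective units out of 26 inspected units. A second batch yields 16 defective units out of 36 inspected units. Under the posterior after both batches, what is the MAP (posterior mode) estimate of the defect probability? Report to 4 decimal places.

0.5743

The Beta prior is conjugate to a Binomial/Bernoulli likelihood; the update adds successes to α and failures to β.
After batch 1: Beta(6.05+20, 5.43+6) = Beta(26.05, 11.43).
After batch 2: Beta(26.05+16, 11.43+20) = Beta(42.05, 31.43).
Mode of Beta(a,b) for a,b>1 is (a−1)/(a+b−2) = 41.05/71.48 = 0.5743.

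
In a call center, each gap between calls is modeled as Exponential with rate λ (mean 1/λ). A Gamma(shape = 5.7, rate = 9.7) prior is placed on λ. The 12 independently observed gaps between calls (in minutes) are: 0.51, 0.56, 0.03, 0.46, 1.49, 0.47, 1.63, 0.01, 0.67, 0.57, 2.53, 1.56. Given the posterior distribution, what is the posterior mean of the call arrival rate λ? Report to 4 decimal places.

0.8767

With a Gamma(shape α, rate β) prior on the exponential rate λ, the posterior after n observations with total T = Σxᵢ is Gamma(α+n, β+T).
Sum of observations T = 10.49 minutes; n = 12.
Posterior: Gamma(5.7+12, 9.7+10.49) = Gamma(17.7, 20.19).
Posterior mean of λ = α/β = 17.7/20.19 = 0.8767.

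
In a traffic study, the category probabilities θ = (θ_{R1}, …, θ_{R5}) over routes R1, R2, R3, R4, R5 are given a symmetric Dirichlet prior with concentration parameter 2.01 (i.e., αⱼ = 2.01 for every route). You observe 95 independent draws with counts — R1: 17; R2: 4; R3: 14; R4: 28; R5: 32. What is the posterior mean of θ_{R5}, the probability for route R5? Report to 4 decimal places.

0.3238

The Dirichlet prior is conjugate to the Multinomial likelihood: each posterior αⱼ = prior αⱼ + observed count nⱼ.
Posterior concentration: (19.01, 6.01, 16.01, 30.01, 34.01), total = 105.05.
E[θ_{R5}|data] = α_{R5}/Σα = 34.01/105.05 = 0.3238.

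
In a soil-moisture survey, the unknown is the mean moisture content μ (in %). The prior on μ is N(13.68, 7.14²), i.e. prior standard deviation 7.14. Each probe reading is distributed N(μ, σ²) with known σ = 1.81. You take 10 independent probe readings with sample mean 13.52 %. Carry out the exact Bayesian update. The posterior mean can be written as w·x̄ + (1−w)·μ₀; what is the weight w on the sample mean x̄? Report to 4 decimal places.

For Normal data with known variance σ², a Normal(μ₀, σ₀²) prior on μ is conjugate. Posterior precision = 1/σ₀² + n/σ²; posterior mean is the precision-weighted average of μ₀ and x̄.
σ₀² = 7.14² = 50.9796, σ² = 1.81² = 3.2761. Prior precision 1/σ₀² = 1/50.9796; data precision n/σ² = 10/3.2761.
w = (n/σ²)/(1/σ₀² + n/σ²) = n·σ₀²/(σ² + n·σ₀²) = 10·50.9796/(3.2761 + 10·50.9796) = 509.796/513.0721 = 0.9936.

0.9936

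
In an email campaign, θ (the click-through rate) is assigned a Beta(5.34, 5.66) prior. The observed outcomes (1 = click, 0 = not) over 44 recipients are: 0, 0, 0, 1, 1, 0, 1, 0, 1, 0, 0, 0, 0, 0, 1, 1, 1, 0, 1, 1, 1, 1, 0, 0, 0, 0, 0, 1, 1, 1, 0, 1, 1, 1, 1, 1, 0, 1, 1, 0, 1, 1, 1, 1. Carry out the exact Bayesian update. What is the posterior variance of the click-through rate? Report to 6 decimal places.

The Beta prior is conjugate to a Binomial/Bernoulli likelihood; the update adds successes to α and failures to β.
Posterior: Beta(α+k, β+n−k) = Beta(5.34+25, 5.66+19) = Beta(30.34, 24.66).
Var = αβ/((α+β)²(α+β+1)) = 30.34·24.66/(55.00²·56.00) = 0.004417.

0.004417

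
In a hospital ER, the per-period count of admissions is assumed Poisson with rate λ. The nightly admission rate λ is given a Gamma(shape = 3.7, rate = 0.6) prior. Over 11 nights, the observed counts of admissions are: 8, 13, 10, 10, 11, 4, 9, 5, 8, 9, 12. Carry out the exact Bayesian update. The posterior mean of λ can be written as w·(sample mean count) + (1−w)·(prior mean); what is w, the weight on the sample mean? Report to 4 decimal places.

0.9483

With a Gamma(shape α, rate β) prior, the Poisson likelihood is conjugate: the posterior is Gamma(α + ΣXᵢ, β + n).
Posterior mean = (α₀+S)/(β₀+n) = [n/(β₀+n)]·(S/n) + [β₀/(β₀+n)]·(α₀/β₀), so only n and β₀ enter the weight.
Weight on data w = n/(β₀+n) = 11/(0.6+11) = 11/11.6 = 0.9483.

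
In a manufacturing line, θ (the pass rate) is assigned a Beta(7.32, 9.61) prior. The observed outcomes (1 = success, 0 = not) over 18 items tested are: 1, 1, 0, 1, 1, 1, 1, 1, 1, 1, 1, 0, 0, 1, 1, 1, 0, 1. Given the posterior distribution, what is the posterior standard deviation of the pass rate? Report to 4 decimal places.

0.0814

The Beta prior is conjugate to a Binomial/Bernoulli likelihood; the update adds successes to α and failures to β.
Posterior: Beta(α+k, β+n−k) = Beta(7.32+14, 9.61+4) = Beta(21.32, 13.61).
Var = αβ/((α+β)²(α+β+1)) = 21.32·13.61/(34.93²·35.93) = 0.00661898; SD = √0.00661898 = 0.0814.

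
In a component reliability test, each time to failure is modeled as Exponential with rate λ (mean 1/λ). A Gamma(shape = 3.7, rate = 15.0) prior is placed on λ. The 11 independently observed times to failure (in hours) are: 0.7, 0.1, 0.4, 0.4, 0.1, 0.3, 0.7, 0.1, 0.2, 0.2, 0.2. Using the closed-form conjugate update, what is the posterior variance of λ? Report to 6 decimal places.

With a Gamma(shape α, rate β) prior on the exponential rate λ, the posterior after n observations with total T = Σxᵢ is Gamma(α+n, β+T).
Sum of observations T = 3.4 hours; n = 11.
Posterior: Gamma(3.7+11, 15.0+3.4) = Gamma(14.7, 18.4).
Var = α/β² = 0.043419.

0.043419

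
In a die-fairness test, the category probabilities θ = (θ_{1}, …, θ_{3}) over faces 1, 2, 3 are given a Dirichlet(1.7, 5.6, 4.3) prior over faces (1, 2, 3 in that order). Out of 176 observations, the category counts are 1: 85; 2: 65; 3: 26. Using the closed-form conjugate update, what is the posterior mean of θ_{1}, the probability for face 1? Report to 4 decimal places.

0.4622

The Dirichlet prior is conjugate to the Multinomial likelihood: each posterior αⱼ = prior αⱼ + observed count nⱼ.
Posterior concentration: (86.7, 70.6, 30.3), total = 187.6.
E[θ_{1}|data] = α_{1}/Σα = 86.7/187.6 = 0.4622.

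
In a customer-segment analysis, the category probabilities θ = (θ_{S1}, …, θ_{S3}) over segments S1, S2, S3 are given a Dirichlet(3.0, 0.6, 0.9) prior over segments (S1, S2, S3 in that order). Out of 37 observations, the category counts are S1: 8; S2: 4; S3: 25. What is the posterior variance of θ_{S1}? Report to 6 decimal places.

The Dirichlet prior is conjugate to the Multinomial likelihood: each posterior αⱼ = prior αⱼ + observed count nⱼ.
Posterior concentration: (11.0, 4.6, 25.9), total = 41.5.
Var[θ_j] = α_j(Σα−α_j)/((Σα)²(Σα+1)) = 11.0·30.5/(41.5²·42.5) = 0.004584.

0.004584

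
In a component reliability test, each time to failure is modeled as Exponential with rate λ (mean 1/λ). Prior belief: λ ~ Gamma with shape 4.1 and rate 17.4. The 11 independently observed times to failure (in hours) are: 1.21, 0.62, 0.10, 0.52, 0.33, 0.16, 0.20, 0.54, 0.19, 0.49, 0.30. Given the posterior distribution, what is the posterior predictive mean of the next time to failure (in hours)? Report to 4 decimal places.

1.5645

With a Gamma(shape α, rate β) prior on the exponential rate λ, the posterior after n observations with total T = Σxᵢ is Gamma(α+n, β+T).
Sum of observations T = 4.66 hours; n = 11.
Posterior: Gamma(4.1+11, 17.4+4.66) = Gamma(15.1, 22.06).
The predictive distribution for the next observation is Lomax; its mean is β/(α−1) = 22.06/14.1 = 1.5645.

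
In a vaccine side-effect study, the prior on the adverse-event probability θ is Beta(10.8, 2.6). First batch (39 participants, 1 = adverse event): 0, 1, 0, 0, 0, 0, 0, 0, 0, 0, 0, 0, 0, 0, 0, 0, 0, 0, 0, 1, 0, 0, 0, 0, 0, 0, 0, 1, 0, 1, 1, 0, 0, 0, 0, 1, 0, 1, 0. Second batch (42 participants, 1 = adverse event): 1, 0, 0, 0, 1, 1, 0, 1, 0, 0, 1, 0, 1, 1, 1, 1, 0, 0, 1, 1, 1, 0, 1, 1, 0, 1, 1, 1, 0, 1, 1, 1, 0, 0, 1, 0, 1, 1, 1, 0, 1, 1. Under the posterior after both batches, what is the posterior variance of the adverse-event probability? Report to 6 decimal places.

0.002607

The Beta prior is conjugate to a Binomial/Bernoulli likelihood; the update adds successes to α and failures to β.
After batch 1: Beta(10.8+7, 2.6+32) = Beta(17.8, 34.6).
After batch 2: Beta(17.8+26, 34.6+16) = Beta(43.8, 50.6).
Var = αβ/((α+β)²(α+β+1)) = 43.8·50.6/(94.4²·95.4) = 0.002607.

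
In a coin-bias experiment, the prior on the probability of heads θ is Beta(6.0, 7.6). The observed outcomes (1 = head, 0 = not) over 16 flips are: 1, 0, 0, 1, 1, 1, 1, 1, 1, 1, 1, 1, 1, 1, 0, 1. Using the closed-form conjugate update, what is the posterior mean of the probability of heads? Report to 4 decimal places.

The Beta prior is conjugate to a Binomial/Bernoulli likelihood; the update adds successes to α and failures to β.
Posterior: Beta(α+k, β+n−k) = Beta(6.0+13, 7.6+3) = Beta(19.0, 10.6).
Posterior mean = α/(α+β) = 19.0/29.6 = 0.6419.

0.6419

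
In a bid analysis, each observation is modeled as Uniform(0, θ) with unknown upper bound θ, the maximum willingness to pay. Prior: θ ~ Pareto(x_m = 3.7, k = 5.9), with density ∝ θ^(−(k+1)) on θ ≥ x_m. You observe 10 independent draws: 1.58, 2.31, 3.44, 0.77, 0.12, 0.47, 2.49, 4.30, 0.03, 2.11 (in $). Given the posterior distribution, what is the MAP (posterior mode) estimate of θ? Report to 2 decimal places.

4.30

A Pareto(scale x_m, shape k) prior on the upper bound θ of Uniform(0, θ) is conjugate: posterior is Pareto(max(x_m, max xᵢ), k + n).
Sample maximum = 4.30; prior scale x_m = 3.7 → posterior scale = max = 4.30.
Posterior shape = 5.9 + 10 = 15.9.
The Pareto density is decreasing on [x_m, ∞), so the mode is x_m = 4.30.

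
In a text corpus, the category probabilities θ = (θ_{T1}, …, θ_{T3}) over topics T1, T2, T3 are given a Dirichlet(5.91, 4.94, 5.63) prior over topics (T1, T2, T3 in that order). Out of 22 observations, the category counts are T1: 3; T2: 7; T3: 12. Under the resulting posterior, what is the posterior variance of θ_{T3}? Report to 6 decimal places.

0.006288

The Dirichlet prior is conjugate to the Multinomial likelihood: each posterior αⱼ = prior αⱼ + observed count nⱼ.
Posterior concentration: (8.91, 11.94, 17.63), total = 38.48.
Var[θ_j] = α_j(Σα−α_j)/((Σα)²(Σα+1)) = 17.63·20.85/(38.48²·39.48) = 0.006288.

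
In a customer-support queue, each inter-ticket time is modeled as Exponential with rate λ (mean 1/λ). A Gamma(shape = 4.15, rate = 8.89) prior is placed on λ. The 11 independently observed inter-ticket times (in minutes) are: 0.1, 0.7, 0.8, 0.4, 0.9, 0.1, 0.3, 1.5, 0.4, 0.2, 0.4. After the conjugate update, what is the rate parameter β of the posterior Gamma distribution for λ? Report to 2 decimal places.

14.69

With a Gamma(shape α, rate β) prior on the exponential rate λ, the posterior after n observations with total T = Σxᵢ is Gamma(α+n, β+T).
Sum of observations T = 5.8 minutes; n = 11.
Posterior: Gamma(4.15+11, 8.89+5.8) = Gamma(15.15, 14.69).
Posterior β = 14.69.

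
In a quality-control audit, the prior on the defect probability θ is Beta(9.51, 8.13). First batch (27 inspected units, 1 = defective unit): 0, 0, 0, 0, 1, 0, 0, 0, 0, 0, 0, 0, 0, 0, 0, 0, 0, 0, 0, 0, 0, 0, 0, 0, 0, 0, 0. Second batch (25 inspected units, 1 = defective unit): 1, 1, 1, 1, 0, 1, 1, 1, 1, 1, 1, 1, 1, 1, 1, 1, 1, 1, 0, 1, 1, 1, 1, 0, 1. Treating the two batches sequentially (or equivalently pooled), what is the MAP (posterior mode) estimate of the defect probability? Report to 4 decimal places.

The Beta prior is conjugate to a Binomial/Bernoulli likelihood; the update adds successes to α and failures to β.
After batch 1: Beta(9.51+1, 8.13+26) = Beta(10.51, 34.13).
After batch 2: Beta(10.51+22, 34.13+3) = Beta(32.51, 37.13).
Mode of Beta(a,b) for a,b>1 is (a−1)/(a+b−2) = 31.51/67.64 = 0.4658.

0.4658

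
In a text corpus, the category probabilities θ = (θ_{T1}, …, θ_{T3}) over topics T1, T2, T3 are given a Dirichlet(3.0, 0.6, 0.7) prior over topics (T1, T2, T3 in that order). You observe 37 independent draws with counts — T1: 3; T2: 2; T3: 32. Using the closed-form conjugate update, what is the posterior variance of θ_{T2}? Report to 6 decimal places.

The Dirichlet prior is conjugate to the Multinomial likelihood: each posterior αⱼ = prior αⱼ + observed count nⱼ.
Posterior concentration: (6.0, 2.6, 32.7), total = 41.3.
Var[θ_j] = α_j(Σα−α_j)/((Σα)²(Σα+1)) = 2.6·38.7/(41.3²·42.3) = 0.001395.

0.001395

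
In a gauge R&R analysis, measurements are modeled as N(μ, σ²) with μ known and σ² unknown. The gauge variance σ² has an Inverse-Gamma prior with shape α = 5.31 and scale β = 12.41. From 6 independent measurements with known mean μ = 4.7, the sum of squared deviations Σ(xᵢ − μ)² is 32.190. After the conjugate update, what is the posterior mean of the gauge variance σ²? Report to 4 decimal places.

With known mean μ and an Inverse-Gamma(α, β) prior on σ², the Normal likelihood is conjugate: posterior is Inv-Gamma(α + n/2, β + Σ(xᵢ−μ)²/2).
Posterior: Inv-Gamma(5.31 + 6/2, 12.41 + 32.190/2) = Inv-Gamma(8.31, 28.5050).
E[σ²|data] = β/(α−1) = 28.5050/7.31 = 3.8995.

3.8995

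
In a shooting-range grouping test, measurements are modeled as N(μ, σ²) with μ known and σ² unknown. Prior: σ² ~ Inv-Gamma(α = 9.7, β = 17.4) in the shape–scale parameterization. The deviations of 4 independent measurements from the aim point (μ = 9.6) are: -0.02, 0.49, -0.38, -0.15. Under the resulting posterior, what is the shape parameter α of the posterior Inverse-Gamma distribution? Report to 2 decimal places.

11.70

With known mean μ and an Inverse-Gamma(α, β) prior on σ², the Normal likelihood is conjugate: posterior is Inv-Gamma(α + n/2, β + Σ(xᵢ−μ)²/2).
Σ(xᵢ−μ)² = (-0.02)² + (0.49)² + (-0.38)² + (-0.15)² = 0.4074.
Posterior: Inv-Gamma(9.7 + 4/2, 17.4 + 0.4074/2) = Inv-Gamma(11.70, 17.60370).
Posterior α = 11.70.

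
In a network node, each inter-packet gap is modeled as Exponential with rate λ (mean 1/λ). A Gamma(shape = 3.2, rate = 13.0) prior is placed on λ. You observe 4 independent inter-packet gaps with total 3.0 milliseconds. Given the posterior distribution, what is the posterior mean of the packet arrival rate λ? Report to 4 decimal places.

0.4500

With a Gamma(shape α, rate β) prior on the exponential rate λ, the posterior after n observations with total T = Σxᵢ is Gamma(α+n, β+T).
Posterior: Gamma(3.2+4, 13.0+3.0) = Gamma(7.2, 16.0).
Posterior mean of λ = α/β = 7.2/16.0 = 0.4500.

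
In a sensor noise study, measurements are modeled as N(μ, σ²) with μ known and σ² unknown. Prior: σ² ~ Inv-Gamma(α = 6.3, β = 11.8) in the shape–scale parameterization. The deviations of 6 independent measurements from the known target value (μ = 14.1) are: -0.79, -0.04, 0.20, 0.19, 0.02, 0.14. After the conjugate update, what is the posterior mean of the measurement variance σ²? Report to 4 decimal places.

With known mean μ and an Inverse-Gamma(α, β) prior on σ², the Normal likelihood is conjugate: posterior is Inv-Gamma(α + n/2, β + Σ(xᵢ−μ)²/2).
Σ(xᵢ−μ)² = (-0.79)² + (-0.04)² + (0.20)² + (0.19)² + (0.02)² + (0.14)² = 0.7218.
Posterior: Inv-Gamma(6.3 + 6/2, 11.8 + 0.7218/2) = Inv-Gamma(9.30, 12.16090).
E[σ²|data] = β/(α−1) = 12.16090/8.30 = 1.4652.

1.4652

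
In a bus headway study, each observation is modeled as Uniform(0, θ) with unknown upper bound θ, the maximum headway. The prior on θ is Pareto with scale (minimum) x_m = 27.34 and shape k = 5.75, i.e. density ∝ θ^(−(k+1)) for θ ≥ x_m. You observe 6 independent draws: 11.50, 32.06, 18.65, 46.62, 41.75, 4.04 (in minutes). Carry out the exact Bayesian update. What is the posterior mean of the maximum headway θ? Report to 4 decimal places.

50.9567

A Pareto(scale x_m, shape k) prior on the upper bound θ of Uniform(0, θ) is conjugate: posterior is Pareto(max(x_m, max xᵢ), k + n).
Sample maximum = 46.62; prior scale x_m = 27.34 → posterior scale = max = 46.62.
Posterior shape = 5.75 + 6 = 11.75.
E[θ|data] = k·x_m/(k−1) = 11.75·46.62/10.75 = 50.9567.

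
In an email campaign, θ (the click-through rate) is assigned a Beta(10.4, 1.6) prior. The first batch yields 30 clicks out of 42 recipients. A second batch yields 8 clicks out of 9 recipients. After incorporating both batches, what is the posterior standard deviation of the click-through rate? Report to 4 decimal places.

The Beta prior is conjugate to a Binomial/Bernoulli likelihood; the update adds successes to α and failures to β.
After batch 1: Beta(10.4+30, 1.6+12) = Beta(40.4, 13.6).
After batch 2: Beta(40.4+8, 13.6+1) = Beta(48.4, 14.6).
Var = αβ/((α+β)²(α+β+1)) = 48.4·14.6/(63.0²·64.0) = 0.00278187; SD = √0.00278187 = 0.0527.

0.0527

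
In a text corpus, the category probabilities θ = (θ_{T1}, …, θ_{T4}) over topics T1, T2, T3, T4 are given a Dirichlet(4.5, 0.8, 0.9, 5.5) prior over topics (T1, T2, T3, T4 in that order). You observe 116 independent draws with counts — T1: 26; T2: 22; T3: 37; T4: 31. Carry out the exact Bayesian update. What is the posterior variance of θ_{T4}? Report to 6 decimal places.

0.001586

The Dirichlet prior is conjugate to the Multinomial likelihood: each posterior αⱼ = prior αⱼ + observed count nⱼ.
Posterior concentration: (30.5, 22.8, 37.9, 36.5), total = 127.7.
Var[θ_j] = α_j(Σα−α_j)/((Σα)²(Σα+1)) = 36.5·91.2/(127.7²·128.7) = 0.001586.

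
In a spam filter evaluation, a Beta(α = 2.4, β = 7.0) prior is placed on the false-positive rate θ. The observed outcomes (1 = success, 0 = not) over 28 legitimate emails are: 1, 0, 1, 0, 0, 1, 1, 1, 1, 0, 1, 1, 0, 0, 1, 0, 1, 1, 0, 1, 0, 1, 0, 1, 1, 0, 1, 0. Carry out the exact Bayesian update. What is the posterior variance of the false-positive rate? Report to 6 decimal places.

0.006509

The Beta prior is conjugate to a Binomial/Bernoulli likelihood; the update adds successes to α and failures to β.
Posterior: Beta(α+k, β+n−k) = Beta(2.4+16, 7.0+12) = Beta(18.4, 19.0).
Var = αβ/((α+β)²(α+β+1)) = 18.4·19.0/(37.4²·38.4) = 0.006509.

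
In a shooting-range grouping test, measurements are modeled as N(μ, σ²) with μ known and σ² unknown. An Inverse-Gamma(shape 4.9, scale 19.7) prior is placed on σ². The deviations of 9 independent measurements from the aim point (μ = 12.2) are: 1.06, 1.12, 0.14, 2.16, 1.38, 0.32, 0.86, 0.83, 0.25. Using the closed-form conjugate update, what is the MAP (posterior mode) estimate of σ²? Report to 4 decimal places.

2.4020

With known mean μ and an Inverse-Gamma(α, β) prior on σ², the Normal likelihood is conjugate: posterior is Inv-Gamma(α + n/2, β + Σ(xᵢ−μ)²/2).
Σ(xᵢ−μ)² = (1.06)² + (1.12)² + (0.14)² + (2.16)² + (1.38)² + (0.32)² + (0.86)² + (0.83)² + (0.25)² = 10.5610.
Posterior: Inv-Gamma(4.9 + 9/2, 19.7 + 10.5610/2) = Inv-Gamma(9.40, 24.98050).
Mode = β/(α+1) = 24.98050/10.40 = 2.4020.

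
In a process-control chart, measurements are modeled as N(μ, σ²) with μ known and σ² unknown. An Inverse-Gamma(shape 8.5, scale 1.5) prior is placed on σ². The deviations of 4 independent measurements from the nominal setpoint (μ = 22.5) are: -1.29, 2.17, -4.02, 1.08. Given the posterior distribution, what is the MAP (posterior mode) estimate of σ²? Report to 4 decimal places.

1.1609

With known mean μ and an Inverse-Gamma(α, β) prior on σ², the Normal likelihood is conjugate: posterior is Inv-Gamma(α + n/2, β + Σ(xᵢ−μ)²/2).
Σ(xᵢ−μ)² = (-1.29)² + (2.17)² + (-4.02)² + (1.08)² = 23.6998.
Posterior: Inv-Gamma(8.5 + 4/2, 1.5 + 23.6998/2) = Inv-Gamma(10.50, 13.34990).
Mode = β/(α+1) = 13.34990/11.50 = 1.1609.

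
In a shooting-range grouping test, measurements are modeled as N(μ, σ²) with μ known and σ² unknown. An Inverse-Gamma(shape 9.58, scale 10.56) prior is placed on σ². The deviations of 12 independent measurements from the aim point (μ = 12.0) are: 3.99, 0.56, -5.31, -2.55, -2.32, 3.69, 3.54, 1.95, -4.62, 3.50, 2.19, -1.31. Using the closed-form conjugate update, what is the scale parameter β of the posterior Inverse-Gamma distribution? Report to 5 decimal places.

73.74575

With known mean μ and an Inverse-Gamma(α, β) prior on σ², the Normal likelihood is conjugate: posterior is Inv-Gamma(α + n/2, β + Σ(xᵢ−μ)²/2).
Σ(xᵢ−μ)² = (3.99)² + (0.56)² + (-5.31)² + (-2.55)² + (-2.32)² + (3.69)² + (3.54)² + (1.95)² + (-4.62)² + (3.50)² + (2.19)² + (-1.31)² = 126.3715.
Posterior: Inv-Gamma(9.58 + 12/2, 10.56 + 126.3715/2) = Inv-Gamma(15.58, 73.74575).
Posterior β = 73.74575.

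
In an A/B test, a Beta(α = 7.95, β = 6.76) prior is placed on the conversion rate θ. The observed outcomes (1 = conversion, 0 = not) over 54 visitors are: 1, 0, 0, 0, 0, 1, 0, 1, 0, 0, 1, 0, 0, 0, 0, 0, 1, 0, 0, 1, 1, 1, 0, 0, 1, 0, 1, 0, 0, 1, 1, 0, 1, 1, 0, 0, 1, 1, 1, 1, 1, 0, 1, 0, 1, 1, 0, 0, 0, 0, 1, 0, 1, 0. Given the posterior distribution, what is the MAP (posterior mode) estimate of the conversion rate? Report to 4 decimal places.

0.4639

The Beta prior is conjugate to a Binomial/Bernoulli likelihood; the update adds successes to α and failures to β.
Posterior: Beta(α+k, β+n−k) = Beta(7.95+24, 6.76+30) = Beta(31.95, 36.76).
Mode of Beta(a,b) for a,b>1 is (a−1)/(a+b−2) = 30.95/66.71 = 0.4639.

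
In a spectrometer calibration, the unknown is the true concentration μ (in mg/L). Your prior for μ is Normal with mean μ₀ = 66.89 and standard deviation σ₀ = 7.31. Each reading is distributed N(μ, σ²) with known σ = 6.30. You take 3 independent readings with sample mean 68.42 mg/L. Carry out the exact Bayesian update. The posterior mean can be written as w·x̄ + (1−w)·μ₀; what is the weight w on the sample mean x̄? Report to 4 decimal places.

0.8015

For Normal data with known variance σ², a Normal(μ₀, σ₀²) prior on μ is conjugate. Posterior precision = 1/σ₀² + n/σ²; posterior mean is the precision-weighted average of μ₀ and x̄.
σ₀² = 7.31² = 53.4361, σ² = 6.30² = 39.69. Prior precision 1/σ₀² = 1/53.4361; data precision n/σ² = 3/39.69.
w = (n/σ²)/(1/σ₀² + n/σ²) = n·σ₀²/(σ² + n·σ₀²) = 3·53.4361/(39.69 + 3·53.4361) = 160.3083/199.9983 = 0.8015.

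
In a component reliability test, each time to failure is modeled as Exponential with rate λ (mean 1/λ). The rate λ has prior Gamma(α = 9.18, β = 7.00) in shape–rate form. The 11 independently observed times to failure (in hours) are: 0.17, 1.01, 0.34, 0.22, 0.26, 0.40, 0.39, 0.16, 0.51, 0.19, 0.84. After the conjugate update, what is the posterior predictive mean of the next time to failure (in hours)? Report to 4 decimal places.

0.5991

With a Gamma(shape α, rate β) prior on the exponential rate λ, the posterior after n observations with total T = Σxᵢ is Gamma(α+n, β+T).
Sum of observations T = 4.49 hours; n = 11.
Posterior: Gamma(9.18+11, 7.00+4.49) = Gamma(20.18, 11.49).
The predictive distribution for the next observation is Lomax; its mean is β/(α−1) = 11.49/19.18 = 0.5991.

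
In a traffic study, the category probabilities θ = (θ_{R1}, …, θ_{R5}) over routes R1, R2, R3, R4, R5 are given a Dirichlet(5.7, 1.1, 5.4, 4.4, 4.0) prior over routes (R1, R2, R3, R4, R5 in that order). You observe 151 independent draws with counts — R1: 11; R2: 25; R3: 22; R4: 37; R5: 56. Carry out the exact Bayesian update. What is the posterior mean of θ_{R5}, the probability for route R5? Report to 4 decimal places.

The Dirichlet prior is conjugate to the Multinomial likelihood: each posterior αⱼ = prior αⱼ + observed count nⱼ.
Posterior concentration: (16.7, 26.1, 27.4, 41.4, 60.0), total = 171.6.
E[θ_{R5}|data] = α_{R5}/Σα = 60.0/171.6 = 0.3497.

0.3497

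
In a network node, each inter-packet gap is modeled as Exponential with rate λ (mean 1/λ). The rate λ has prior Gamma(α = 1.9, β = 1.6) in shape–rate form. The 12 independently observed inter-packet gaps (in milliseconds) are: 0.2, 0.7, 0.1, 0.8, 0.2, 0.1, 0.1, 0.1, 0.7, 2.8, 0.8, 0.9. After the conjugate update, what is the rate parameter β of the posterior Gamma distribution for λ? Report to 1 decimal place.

With a Gamma(shape α, rate β) prior on the exponential rate λ, the posterior after n observations with total T = Σxᵢ is Gamma(α+n, β+T).
Sum of observations T = 7.5 milliseconds; n = 12.
Posterior: Gamma(1.9+12, 1.6+7.5) = Gamma(13.9, 9.1).
Posterior β = 9.1.

9.1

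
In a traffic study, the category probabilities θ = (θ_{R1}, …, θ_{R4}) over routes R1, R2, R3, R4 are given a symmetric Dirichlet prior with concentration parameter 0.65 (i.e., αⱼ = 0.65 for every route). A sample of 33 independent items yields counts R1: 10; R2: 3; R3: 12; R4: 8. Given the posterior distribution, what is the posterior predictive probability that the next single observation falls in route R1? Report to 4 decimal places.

0.2992

The Dirichlet prior is conjugate to the Multinomial likelihood: each posterior αⱼ = prior αⱼ + observed count nⱼ.
Posterior concentration: (10.65, 3.65, 12.65, 8.65), total = 35.60.
P(next = R1 | data) = α_{R1}/Σα = 0.2992.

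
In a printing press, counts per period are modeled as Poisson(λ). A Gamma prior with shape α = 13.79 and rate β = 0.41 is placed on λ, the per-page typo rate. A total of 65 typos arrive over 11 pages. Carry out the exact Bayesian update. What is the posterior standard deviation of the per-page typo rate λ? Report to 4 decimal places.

With a Gamma(shape α, rate β) prior, the Poisson likelihood is conjugate: the posterior is Gamma(α + ΣXᵢ, β + n).
Posterior: Gamma(α+S, β+n) = Gamma(13.79+65, 0.41+11) = Gamma(78.79, 11.41).
SD = √α/β = √78.79/11.41 = 0.7779.

0.7779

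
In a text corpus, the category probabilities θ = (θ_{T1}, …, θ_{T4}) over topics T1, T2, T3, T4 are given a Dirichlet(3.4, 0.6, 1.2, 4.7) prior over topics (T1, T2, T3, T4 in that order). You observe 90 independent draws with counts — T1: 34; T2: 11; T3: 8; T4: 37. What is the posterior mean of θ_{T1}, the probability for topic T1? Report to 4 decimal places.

The Dirichlet prior is conjugate to the Multinomial likelihood: each posterior αⱼ = prior αⱼ + observed count nⱼ.
Posterior concentration: (37.4, 11.6, 9.2, 41.7), total = 99.9.
E[θ_{T1}|data] = α_{T1}/Σα = 37.4/99.9 = 0.3744.

0.3744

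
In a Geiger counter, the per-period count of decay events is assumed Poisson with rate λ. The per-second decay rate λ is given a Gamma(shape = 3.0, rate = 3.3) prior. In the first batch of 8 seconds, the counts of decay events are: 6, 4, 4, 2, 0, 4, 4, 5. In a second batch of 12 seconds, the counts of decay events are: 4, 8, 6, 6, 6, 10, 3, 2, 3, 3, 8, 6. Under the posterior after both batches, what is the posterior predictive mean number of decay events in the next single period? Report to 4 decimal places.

4.1631

With a Gamma(shape α, rate β) prior, the Poisson likelihood is conjugate: the posterior is Gamma(α + ΣXᵢ, β + n).
Batch 1: sum of counts S = 29 over n = 8 seconds.
After batch 1: Gamma(α+S, β+n) = Gamma(3.0+29, 3.3+8) = Gamma(32.0, 11.3).
Batch 2: sum of counts S = 65 over n = 12 seconds.
After batch 2: Gamma(α+S, β+n) = Gamma(32.0+65, 11.3+12) = Gamma(97.0, 23.3).
The predictive distribution for one future period is NegBinom with mean α/β = 4.1631.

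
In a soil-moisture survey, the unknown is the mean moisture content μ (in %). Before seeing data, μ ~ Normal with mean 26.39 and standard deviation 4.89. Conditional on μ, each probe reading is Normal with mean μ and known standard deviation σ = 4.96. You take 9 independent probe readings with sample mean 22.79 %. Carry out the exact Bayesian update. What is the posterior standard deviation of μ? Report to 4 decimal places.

For Normal data with known variance σ², a Normal(μ₀, σ₀²) prior on μ is conjugate. Posterior precision = 1/σ₀² + n/σ²; posterior mean is the precision-weighted average of μ₀ and x̄.
σ₀² = 4.89² = 23.9121, σ² = 4.96² = 24.6016; σ² + n·σ₀² = 24.6016 + 9·23.9121 = 239.8105.
Posterior precision = 1/σ₀² + n/σ² = 1/23.9121 + 9/24.6016 = (σ² + n·σ₀²)/(σ₀²σ²) = 239.8105/(23.9121·24.6016); posterior variance σₙ² = σ₀²σ²/(σ² + n·σ₀²) = 23.9121·24.6016/239.8105 = 2.453087.
Posterior SD = √σₙ² = √(23.9121·24.6016/239.8105) = 1.5662.

1.5662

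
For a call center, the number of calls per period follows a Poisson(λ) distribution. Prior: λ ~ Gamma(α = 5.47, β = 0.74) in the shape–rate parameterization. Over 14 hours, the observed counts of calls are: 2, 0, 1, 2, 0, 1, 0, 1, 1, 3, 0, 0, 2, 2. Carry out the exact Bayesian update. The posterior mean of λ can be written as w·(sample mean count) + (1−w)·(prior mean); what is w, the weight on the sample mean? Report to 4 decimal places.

0.9498

With a Gamma(shape α, rate β) prior, the Poisson likelihood is conjugate: the posterior is Gamma(α + ΣXᵢ, β + n).
Posterior mean = (α₀+S)/(β₀+n) = [n/(β₀+n)]·(S/n) + [β₀/(β₀+n)]·(α₀/β₀), so only n and β₀ enter the weight.
Weight on data w = n/(β₀+n) = 14/(0.74+14) = 14/14.74 = 0.9498.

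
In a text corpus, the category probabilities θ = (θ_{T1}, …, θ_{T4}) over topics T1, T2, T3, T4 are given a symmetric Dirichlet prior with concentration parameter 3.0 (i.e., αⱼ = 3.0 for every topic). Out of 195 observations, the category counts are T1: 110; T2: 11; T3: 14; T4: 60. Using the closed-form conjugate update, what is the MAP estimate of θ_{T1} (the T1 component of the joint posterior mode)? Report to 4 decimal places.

0.5517

The Dirichlet prior is conjugate to the Multinomial likelihood: each posterior αⱼ = prior αⱼ + observed count nⱼ.
Posterior concentration: (113.0, 14.0, 17.0, 63.0), total = 207.0.
Joint mode component: (α_{T1}−1)/(Σα−K) = 112.0/203.0 = 0.5517.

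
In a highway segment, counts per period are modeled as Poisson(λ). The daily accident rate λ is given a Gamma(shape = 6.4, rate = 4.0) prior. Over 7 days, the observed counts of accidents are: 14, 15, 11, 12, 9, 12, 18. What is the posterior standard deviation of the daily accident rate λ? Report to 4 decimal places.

0.8972

With a Gamma(shape α, rate β) prior, the Poisson likelihood is conjugate: the posterior is Gamma(α + ΣXᵢ, β + n).
Sum of counts S = 91 over n = 7 days.
Posterior: Gamma(α+S, β+n) = Gamma(6.4+91, 4.0+7) = Gamma(97.4, 11.0).
SD = √α/β = √97.4/11.0 = 0.8972.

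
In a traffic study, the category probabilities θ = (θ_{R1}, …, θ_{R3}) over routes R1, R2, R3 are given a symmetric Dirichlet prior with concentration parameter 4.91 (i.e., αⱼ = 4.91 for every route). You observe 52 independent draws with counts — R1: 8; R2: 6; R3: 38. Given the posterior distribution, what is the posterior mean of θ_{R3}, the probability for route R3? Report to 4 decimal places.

0.6430

The Dirichlet prior is conjugate to the Multinomial likelihood: each posterior αⱼ = prior αⱼ + observed count nⱼ.
Posterior concentration: (12.91, 10.91, 42.91), total = 66.73.
E[θ_{R3}|data] = α_{R3}/Σα = 42.91/66.73 = 0.6430.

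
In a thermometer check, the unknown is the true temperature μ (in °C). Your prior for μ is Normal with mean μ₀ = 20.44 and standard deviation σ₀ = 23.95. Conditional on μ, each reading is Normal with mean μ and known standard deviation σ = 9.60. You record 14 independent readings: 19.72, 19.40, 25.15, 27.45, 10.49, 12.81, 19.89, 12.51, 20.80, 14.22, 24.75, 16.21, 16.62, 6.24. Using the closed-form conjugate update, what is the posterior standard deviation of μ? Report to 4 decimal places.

For Normal data with known variance σ², a Normal(μ₀, σ₀²) prior on μ is conjugate. Posterior precision = 1/σ₀² + n/σ²; posterior mean is the precision-weighted average of μ₀ and x̄.
σ₀² = 23.95² = 573.6025, σ² = 9.60² = 92.16; σ² + n·σ₀² = 92.16 + 14·573.6025 = 8122.595.
Posterior precision = 1/σ₀² + n/σ² = 1/573.6025 + 14/92.16 = (σ² + n·σ₀²)/(σ₀²σ²) = 8122.595/(573.6025·92.16); posterior variance σₙ² = σ₀²σ²/(σ² + n·σ₀²) = 573.6025·92.16/8122.595 = 6.508167.
Posterior SD = √σₙ² = √(573.6025·92.16/8122.595) = 2.5511.

2.5511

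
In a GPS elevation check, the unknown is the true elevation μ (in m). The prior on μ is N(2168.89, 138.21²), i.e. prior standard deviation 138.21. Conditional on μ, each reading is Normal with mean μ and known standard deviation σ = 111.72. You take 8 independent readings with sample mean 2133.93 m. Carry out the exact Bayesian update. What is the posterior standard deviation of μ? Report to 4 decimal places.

For Normal data with known variance σ², a Normal(μ₀, σ₀²) prior on μ is conjugate. Posterior precision = 1/σ₀² + n/σ²; posterior mean is the precision-weighted average of μ₀ and x̄.
σ₀² = 138.21² = 19102.0041, σ² = 111.72² = 12481.3584; σ² + n·σ₀² = 12481.3584 + 8·19102.0041 = 165297.3912.
Posterior precision = 1/σ₀² + n/σ² = 1/19102.0041 + 8/12481.3584 = (σ² + n·σ₀²)/(σ₀²σ²) = 165297.3912/(19102.0041·12481.3584); posterior variance σₙ² = σ₀²σ²/(σ² + n·σ₀²) = 19102.0041·12481.3584/165297.3912 = 1442.363715.
Posterior SD = √σₙ² = √(19102.0041·12481.3584/165297.3912) = 37.9785.

37.9785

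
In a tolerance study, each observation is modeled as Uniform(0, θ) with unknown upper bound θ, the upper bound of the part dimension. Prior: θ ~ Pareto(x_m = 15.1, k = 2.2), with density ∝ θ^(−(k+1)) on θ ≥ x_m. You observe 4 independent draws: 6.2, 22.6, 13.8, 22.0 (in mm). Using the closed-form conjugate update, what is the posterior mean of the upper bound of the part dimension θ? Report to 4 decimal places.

26.9462

A Pareto(scale x_m, shape k) prior on the upper bound θ of Uniform(0, θ) is conjugate: posterior is Pareto(max(x_m, max xᵢ), k + n).
Sample maximum = 22.6; prior scale x_m = 15.1 → posterior scale = max = 22.6.
Posterior shape = 2.2 + 4 = 6.2.
E[θ|data] = k·x_m/(k−1) = 6.2·22.6/5.2 = 26.9462.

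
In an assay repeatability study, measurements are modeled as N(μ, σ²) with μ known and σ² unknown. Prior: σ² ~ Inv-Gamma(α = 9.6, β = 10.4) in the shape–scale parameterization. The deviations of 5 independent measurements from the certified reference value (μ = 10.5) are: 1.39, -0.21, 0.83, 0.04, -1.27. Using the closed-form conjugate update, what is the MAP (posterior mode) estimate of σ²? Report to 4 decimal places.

0.9572

With known mean μ and an Inverse-Gamma(α, β) prior on σ², the Normal likelihood is conjugate: posterior is Inv-Gamma(α + n/2, β + Σ(xᵢ−μ)²/2).
Σ(xᵢ−μ)² = (1.39)² + (-0.21)² + (0.83)² + (0.04)² + (-1.27)² = 4.2796.
Posterior: Inv-Gamma(9.6 + 5/2, 10.4 + 4.2796/2) = Inv-Gamma(12.10, 12.53980).
Mode = β/(α+1) = 12.53980/13.10 = 0.9572.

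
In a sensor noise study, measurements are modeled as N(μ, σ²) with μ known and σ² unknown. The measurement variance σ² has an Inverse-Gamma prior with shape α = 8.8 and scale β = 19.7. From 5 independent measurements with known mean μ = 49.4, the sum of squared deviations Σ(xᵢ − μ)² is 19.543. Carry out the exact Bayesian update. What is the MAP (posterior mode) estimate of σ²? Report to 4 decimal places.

2.3961

With known mean μ and an Inverse-Gamma(α, β) prior on σ², the Normal likelihood is conjugate: posterior is Inv-Gamma(α + n/2, β + Σ(xᵢ−μ)²/2).
Posterior: Inv-Gamma(8.8 + 5/2, 19.7 + 19.543/2) = Inv-Gamma(11.30, 29.4715).
Mode = β/(α+1) = 29.4715/12.30 = 2.3961.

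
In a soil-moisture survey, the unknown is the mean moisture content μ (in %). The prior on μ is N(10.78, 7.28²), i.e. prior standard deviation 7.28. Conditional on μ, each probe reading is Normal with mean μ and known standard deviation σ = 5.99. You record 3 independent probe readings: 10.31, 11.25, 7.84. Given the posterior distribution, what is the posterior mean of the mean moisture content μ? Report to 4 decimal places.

For Normal data with known variance σ², a Normal(μ₀, σ₀²) prior on μ is conjugate. Posterior precision = 1/σ₀² + n/σ²; posterior mean is the precision-weighted average of μ₀ and x̄.
Σxᵢ = 10.31 + 11.25 + 7.84 = 29.4, so n·x̄ = 29.4.
σ₀² = 7.28² = 52.9984, σ² = 5.99² = 35.8801; σ² + n·σ₀² = 35.8801 + 3·52.9984 = 194.8753.
Posterior mean = (μ₀/σ₀² + n·x̄/σ²)/(1/σ₀² + n/σ²) = (σ²·μ₀ + σ₀²·n·x̄)/(σ² + n·σ₀²) = (35.8801·10.78 + 52.9984·29.4)/194.8753 = 1944.940438/194.8753 = 9.9804.

9.9804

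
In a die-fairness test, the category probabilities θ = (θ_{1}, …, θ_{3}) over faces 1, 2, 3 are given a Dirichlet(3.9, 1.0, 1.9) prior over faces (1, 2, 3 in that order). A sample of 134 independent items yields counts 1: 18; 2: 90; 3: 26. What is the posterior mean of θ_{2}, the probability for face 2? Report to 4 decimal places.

0.6463

The Dirichlet prior is conjugate to the Multinomial likelihood: each posterior αⱼ = prior αⱼ + observed count nⱼ.
Posterior concentration: (21.9, 91.0, 27.9), total = 140.8.
E[θ_{2}|data] = α_{2}/Σα = 91.0/140.8 = 0.6463.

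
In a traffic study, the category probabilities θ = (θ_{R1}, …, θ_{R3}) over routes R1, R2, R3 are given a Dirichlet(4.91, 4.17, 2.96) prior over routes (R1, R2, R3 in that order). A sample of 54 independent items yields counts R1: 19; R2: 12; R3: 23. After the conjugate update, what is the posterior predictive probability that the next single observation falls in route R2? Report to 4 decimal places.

0.2449

The Dirichlet prior is conjugate to the Multinomial likelihood: each posterior αⱼ = prior αⱼ + observed count nⱼ.
Posterior concentration: (23.91, 16.17, 25.96), total = 66.04.
P(next = R2 | data) = α_{R2}/Σα = 0.2449.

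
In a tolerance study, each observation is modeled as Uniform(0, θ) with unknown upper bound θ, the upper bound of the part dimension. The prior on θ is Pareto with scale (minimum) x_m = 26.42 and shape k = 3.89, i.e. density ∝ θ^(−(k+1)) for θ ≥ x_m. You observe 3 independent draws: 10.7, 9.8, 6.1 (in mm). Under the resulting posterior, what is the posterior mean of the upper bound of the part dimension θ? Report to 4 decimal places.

A Pareto(scale x_m, shape k) prior on the upper bound θ of Uniform(0, θ) is conjugate: posterior is Pareto(max(x_m, max xᵢ), k + n).
Sample maximum = 10.7; prior scale x_m = 26.42 → posterior scale = max = 26.42.
Posterior shape = 3.89 + 3 = 6.89.
E[θ|data] = k·x_m/(k−1) = 6.89·26.42/5.89 = 30.9056.

30.9056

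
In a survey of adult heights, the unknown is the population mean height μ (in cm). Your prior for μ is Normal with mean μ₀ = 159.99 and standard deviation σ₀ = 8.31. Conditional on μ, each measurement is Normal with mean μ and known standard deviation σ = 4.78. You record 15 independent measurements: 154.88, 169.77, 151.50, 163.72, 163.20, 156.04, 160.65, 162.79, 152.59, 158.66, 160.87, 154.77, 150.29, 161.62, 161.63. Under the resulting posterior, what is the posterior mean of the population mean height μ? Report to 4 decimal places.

158.8896

For Normal data with known variance σ², a Normal(μ₀, σ₀²) prior on μ is conjugate. Posterior precision = 1/σ₀² + n/σ²; posterior mean is the precision-weighted average of μ₀ and x̄.
Σxᵢ = 154.88 + 169.77 + 151.50 + 163.72 + 163.20 + 156.04 + 160.65 + 162.79 + 152.59 + 158.66 + 160.87 + 154.77 + 150.29 + 161.62 + 161.63 = 2382.98, so n·x̄ = 2382.98.
σ₀² = 8.31² = 69.0561, σ² = 4.78² = 22.8484; σ² + n·σ₀² = 22.8484 + 15·69.0561 = 1058.6899.
Posterior mean = (μ₀/σ₀² + n·x̄/σ²)/(1/σ₀² + n/σ²) = (σ²·μ₀ + σ₀²·n·x̄)/(σ² + n·σ₀²) = (22.8484·159.99 + 69.0561·2382.98)/1058.6899 = 168214.820694/1058.6899 = 158.8896.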